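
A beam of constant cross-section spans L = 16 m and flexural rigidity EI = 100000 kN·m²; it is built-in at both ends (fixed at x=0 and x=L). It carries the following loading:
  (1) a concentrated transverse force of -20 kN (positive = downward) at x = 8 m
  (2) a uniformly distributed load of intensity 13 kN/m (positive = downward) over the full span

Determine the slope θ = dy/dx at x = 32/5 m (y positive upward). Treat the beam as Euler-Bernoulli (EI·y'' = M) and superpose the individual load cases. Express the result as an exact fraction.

θ(32/5) = -632/390625 rad

Load 1 — point force P=-20 kN at a=8 m (b=L-a=8):
  θ_1 = -Pb²x(2aL-(3a+b)x)/(2L³EI)  [x≤a] = -(-20)·8²·(32/5)·(2·8·16-(3·8+8)·(32/5))/(2·16³·100000) = 8/15625 rad
Load 2 — uniform load w=13 kN/m over full span:
  θ_2 = -wx(L-x)(L-2x)/(12EI) = -13·(32/5)·(16-(32/5))·(16-2·(32/5))/(12·100000) = -832/390625 rad
Superposition: θ = Σ θ_i = -632/390625 rad ≈ -0.001618 rad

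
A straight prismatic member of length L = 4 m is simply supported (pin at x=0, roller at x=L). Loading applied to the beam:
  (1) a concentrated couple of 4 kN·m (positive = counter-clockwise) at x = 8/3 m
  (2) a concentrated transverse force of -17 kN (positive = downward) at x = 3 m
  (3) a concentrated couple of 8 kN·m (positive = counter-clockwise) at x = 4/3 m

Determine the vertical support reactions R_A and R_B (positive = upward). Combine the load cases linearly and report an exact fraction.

Load 1 — applied couple M₀=4 kN·m at a=8/3 m (b=L-a=4/3):
  R_A = M₀/L = 4/4 = 1 kN
  R_B = -M₀/L = -4/4 = -1 kN
Load 2 — point force P=-17 kN at a=3 m (b=L-a=1):
  R_A = Pb/L = (-17)·1/4 = -17/4 kN
  R_B = Pa/L = (-17)·3/4 = -51/4 kN
Load 3 — applied couple M₀=8 kN·m at a=4/3 m (b=L-a=8/3):
  R_A = M₀/L = 8/4 = 2 kN
  R_B = -M₀/L = -8/4 = -2 kN
Superposition: R_A = -5/4 kN, R_B = -63/4 kN

R_A = -5/4 kN, R_B = -63/4 kN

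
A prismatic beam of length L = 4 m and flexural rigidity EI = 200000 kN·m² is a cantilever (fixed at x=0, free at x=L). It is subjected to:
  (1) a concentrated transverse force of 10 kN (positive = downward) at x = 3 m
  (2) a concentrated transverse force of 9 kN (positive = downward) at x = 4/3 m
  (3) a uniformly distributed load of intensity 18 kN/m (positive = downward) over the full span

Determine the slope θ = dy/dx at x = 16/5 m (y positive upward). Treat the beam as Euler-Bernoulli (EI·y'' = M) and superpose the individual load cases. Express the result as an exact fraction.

Load 1 — point force P=10 kN at a=3 m (b=L-a=1):
  θ_1 = -Pa²/(2EI)  [x>a] = -10·3²/(2·200000) = -9/40000 rad
Load 2 — point force P=9 kN at a=4/3 m (b=L-a=8/3):
  θ_2 = -Pa²/(2EI)  [x>a] = -9·(4/3)²/(2·200000) = -1/25000 rad
Load 3 — uniform load w=18 kN/m over full span:
  θ_3 = -wx(x²-3Lx+3L²)/(6EI) = -18·(16/5)·((16/5)²-3·4·(16/5)+3·4²)/(6·200000) = -372/390625 rad
Superposition: θ = Σ θ_i = -30433/25000000 rad ≈ -0.001217 rad

θ(16/5) = -30433/25000000 rad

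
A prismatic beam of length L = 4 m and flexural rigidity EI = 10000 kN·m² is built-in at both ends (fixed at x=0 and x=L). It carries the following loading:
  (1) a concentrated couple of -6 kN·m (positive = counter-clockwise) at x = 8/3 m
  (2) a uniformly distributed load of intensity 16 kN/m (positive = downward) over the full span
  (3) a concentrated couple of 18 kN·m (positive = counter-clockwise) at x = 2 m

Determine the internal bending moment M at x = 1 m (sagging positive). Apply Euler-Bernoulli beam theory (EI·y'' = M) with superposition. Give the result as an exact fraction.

M(1) = 59/12 kN·m

Load 1 — applied couple M₀=-6 kN·m at a=8/3 m (b=L-a=4/3):
  M_1 = R_Ax - M_A  [x≤a] with R_A=-2, M_A=-2 = (-2)·1 - (-2) = 0 kN·m
Load 2 — uniform load w=16 kN/m over full span:
  M_2 = wLx/2 - wL²/12 - wx²/2 = 16·4·1/2 - 16·4²/12 - 16·1²/2 = 8/3 kN·m
Load 3 — applied couple M₀=18 kN·m at a=2 m (b=L-a=2):
  M_3 = R_Ax - M_A  [x≤a] with R_A=27/4, M_A=9/2 = (27/4)·1 - (9/2) = 9/4 kN·m
Superposition: M = Σ M_i = 59/12 kN·m ≈ 4.916667 kN·m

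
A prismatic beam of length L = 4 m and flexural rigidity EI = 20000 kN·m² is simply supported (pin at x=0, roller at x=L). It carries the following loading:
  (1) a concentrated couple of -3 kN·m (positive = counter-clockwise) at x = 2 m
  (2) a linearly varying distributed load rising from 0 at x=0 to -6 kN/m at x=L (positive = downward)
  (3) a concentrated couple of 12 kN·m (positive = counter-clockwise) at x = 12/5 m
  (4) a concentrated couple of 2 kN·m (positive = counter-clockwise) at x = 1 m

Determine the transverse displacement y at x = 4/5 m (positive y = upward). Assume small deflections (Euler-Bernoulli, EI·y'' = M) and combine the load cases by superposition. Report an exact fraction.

Load 1 — applied couple M₀=-3 kN·m at a=2 m (b=L-a=2):
  y_1 = (M₀x³/(6L)+C₁x)/EI  [x≤a] with C₁=M₀(3b²-L²)/(6L)=1/2 = ((-3)·(4/5)³/(6·4)+(1/2)·(4/5))/20000 = 21/1250000 m
Load 2 — triangular load w₀=-6 kN/m (0→w₀ over full span):
  y_2 = -w₀x(7L⁴-10L²x²+3x⁴)/(360LEI) = -(-6)·(4/5)·(7·4⁴-10·4²·(4/5)²+3·(4/5)⁴)/(360·4·20000) = 2752/9765625 m
Load 3 — applied couple M₀=12 kN·m at a=12/5 m (b=L-a=8/5):
  y_3 = (M₀x³/(6L)+C₁x)/EI  [x≤a] with C₁=M₀(3b²-L²)/(6L)=-104/25 = (12·(4/5)³/(6·4)+(-104/25)·(4/5))/20000 = -12/78125 m
Load 4 — applied couple M₀=2 kN·m at a=1 m (b=L-a=3):
  y_4 = (M₀x³/(6L)+C₁x)/EI  [x≤a] with C₁=M₀(3b²-L²)/(6L)=11/12 = (2·(4/5)³/(6·4)+(11/12)·(4/5))/20000 = 97/2500000 m
Superposition: y = Σ y_i = 57439/312500000 m ≈ 0.000184 m

y(4/5) = 57439/312500000 m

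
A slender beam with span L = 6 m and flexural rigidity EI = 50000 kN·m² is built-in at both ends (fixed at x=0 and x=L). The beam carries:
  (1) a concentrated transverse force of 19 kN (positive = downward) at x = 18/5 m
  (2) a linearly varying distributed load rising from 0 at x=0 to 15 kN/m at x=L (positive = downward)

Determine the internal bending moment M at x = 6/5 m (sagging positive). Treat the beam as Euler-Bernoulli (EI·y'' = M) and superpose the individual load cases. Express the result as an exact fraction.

M(6/5) = -3399/625 kN·m

Load 1 — point force P=19 kN at a=18/5 m (b=L-a=12/5):
  M_1 = Pb²(3a+b)x/L³ - Pab²/L²  [x≤a] = 19·(12/5)²·(3·(18/5)+(12/5))·(6/5)/6³ - 19·(18/5)·(12/5)²/6² = -1824/625 kN·m
Load 2 — triangular load w₀=15 kN/m (0→w₀ over full span):
  M_2 = 3w₀Lx/20 - w₀L²/30 - w₀x³/(6L) = 3·15·6·(6/5)/20 - 15·6²/30 - 15·(6/5)³/(6·6) = -63/25 kN·m
Superposition: M = Σ M_i = -3399/625 kN·m ≈ -5.438400 kN·m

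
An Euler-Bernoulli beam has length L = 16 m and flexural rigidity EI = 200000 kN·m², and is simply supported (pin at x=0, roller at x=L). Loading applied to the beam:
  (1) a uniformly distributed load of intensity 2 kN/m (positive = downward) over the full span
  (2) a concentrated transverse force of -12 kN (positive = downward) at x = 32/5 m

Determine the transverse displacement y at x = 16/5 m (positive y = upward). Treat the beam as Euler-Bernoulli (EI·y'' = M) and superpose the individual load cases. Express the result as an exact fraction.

y(16/5) = -12416/5859375 m

Load 1 — uniform load w=2 kN/m over full span:
  y_1 = -wx(L³-2Lx²+x³)/(24EI) = -2·(16/5)·(16³-2·16·(16/5)²+(16/5)³)/(24·200000) = -29696/5859375 m
Load 2 — point force P=-12 kN at a=32/5 m (b=L-a=48/5):
  y_2 = -Pbx(L²-b²-x²)/(6LEI)  [x≤a] = -(-12)·(48/5)·(16/5)·(16²-(48/5)²-(16/5)²)/(6·16·200000) = 1152/390625 m
Superposition: y = Σ y_i = -12416/5859375 m ≈ -0.002119 m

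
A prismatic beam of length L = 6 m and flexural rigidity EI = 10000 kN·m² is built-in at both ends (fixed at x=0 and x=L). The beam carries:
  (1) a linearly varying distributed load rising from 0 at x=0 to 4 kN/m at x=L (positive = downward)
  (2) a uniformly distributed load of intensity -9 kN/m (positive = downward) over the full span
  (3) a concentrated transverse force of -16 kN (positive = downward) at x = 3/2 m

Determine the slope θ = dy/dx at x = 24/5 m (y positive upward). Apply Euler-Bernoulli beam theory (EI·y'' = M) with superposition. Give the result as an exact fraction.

θ(24/5) = -4833/3125000 rad

Load 1 — triangular load w₀=4 kN/m (0→w₀ over full span):
  θ_1 = -w₀(2x(L-x)(L-2x)(x+2L)+x²(L-x)²)/(120LEI) = -4·(2·(24/5)·(6-(24/5))·(6-2·(24/5))·((24/5)+2·6)+(24/5)²·(6-(24/5))²)/(120·6·10000) = 144/390625 rad
Load 2 — uniform load w=-9 kN/m over full span:
  θ_2 = -wx(L-x)(L-2x)/(12EI) = -(-9)·(24/5)·(6-(24/5))·(6-2·(24/5))/(12·10000) = -243/156250 rad
Load 3 — point force P=-16 kN at a=3/2 m (b=L-a=9/2):
  θ_3 = Pa²(L-x)(2bL-(3b+a)(L-x))/(2L³EI)  [x>a] = (-16)·(3/2)²·(6-(24/5))·(2·(9/2)·6-(3·(9/2)+(3/2))·(6-(24/5)))/(2·6³·10000) = -9/25000 rad
Superposition: θ = Σ θ_i = -4833/3125000 rad ≈ -0.001547 rad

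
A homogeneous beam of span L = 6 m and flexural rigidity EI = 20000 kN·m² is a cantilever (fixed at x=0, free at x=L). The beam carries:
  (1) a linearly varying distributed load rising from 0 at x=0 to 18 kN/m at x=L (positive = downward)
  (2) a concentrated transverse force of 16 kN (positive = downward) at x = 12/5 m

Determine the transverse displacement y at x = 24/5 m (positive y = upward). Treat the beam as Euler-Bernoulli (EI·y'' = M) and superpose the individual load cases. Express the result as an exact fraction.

Load 1 — triangular load w₀=18 kN/m (0→w₀ over full span):
  y_1 = (w₀Lx³/12-w₀L²x²/6-w₀x⁵/(120L))/EI = (18·6·(24/5)³/12-18·6²·(24/5)²/6-18·(24/5)⁵/(120·6))/20000 = -760104/9765625 m
Load 2 — point force P=16 kN at a=12/5 m (b=L-a=18/5):
  y_2 = -Pa²(3x-a)/(6EI)  [x>a] = -16·(12/5)²·(3·(24/5)-(12/5))/(6·20000) = -144/15625 m
Superposition: y = Σ y_i = -850104/9765625 m ≈ -0.087051 m

y(24/5) = -850104/9765625 m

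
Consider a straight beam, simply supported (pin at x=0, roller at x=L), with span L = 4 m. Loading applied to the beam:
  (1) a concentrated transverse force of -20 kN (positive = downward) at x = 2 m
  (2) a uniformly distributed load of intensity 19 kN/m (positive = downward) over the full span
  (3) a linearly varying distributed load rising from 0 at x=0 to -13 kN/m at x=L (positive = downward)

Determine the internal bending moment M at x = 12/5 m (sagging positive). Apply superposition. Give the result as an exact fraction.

Load 1 — point force P=-20 kN at a=2 m (b=L-a=2):
  M_1 = Pa(L-x)/L  [x>a] = (-20)·2·(4-(12/5))/4 = -16 kN·m
Load 2 — uniform load w=19 kN/m over full span:
  M_2 = wx(L-x)/2 = 19·(12/5)·(4-(12/5))/2 = 912/25 kN·m
Load 3 — triangular load w₀=-13 kN/m (0→w₀ over full span):
  M_3 = w₀Lx/6 - w₀x³/(6L) = (-13)·4·(12/5)/6 - (-13)·(12/5)³/(6·4) = -1664/125 kN·m
Superposition: M = Σ M_i = 896/125 kN·m ≈ 7.168000 kN·m

M(12/5) = 896/125 kN·m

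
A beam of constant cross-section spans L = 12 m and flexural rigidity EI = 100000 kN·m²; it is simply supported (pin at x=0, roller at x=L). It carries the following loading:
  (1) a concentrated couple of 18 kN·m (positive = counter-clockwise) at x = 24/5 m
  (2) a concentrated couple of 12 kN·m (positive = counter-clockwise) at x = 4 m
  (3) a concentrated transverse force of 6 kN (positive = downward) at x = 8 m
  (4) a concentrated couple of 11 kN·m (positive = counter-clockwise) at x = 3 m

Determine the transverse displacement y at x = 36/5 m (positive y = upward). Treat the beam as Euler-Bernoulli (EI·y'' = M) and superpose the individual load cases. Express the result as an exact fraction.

Load 1 — applied couple M₀=18 kN·m at a=24/5 m (b=L-a=36/5):
  y_1 = (M₀x³/(6L)-M₀(x-a)²/2+C₁x)/EI  [x>a] with C₁=M₀(3b²-L²)/(6L)=72/25 = (18·(36/5)³/(6·12)-18·((36/5)-(24/5))²/2+(72/25)·(36/5))/100000 = 243/390625 m
Load 2 — applied couple M₀=12 kN·m at a=4 m (b=L-a=8):
  y_2 = (M₀x³/(6L)-M₀(x-a)²/2+C₁x)/EI  [x>a] with C₁=M₀(3b²-L²)/(6L)=8 = (12·(36/5)³/(6·12)-12·((36/5)-4)²/2+8·(36/5))/100000 = 228/390625 m
Load 3 — point force P=6 kN at a=8 m (b=L-a=4):
  y_3 = -Pbx(L²-b²-x²)/(6LEI)  [x≤a] = -6·4·(36/5)·(12²-4²-(36/5)²)/(6·12·100000) = -714/390625 m
Load 4 — applied couple M₀=11 kN·m at a=3 m (b=L-a=9):
  y_4 = (M₀x³/(6L)-M₀(x-a)²/2+C₁x)/EI  [x>a] with C₁=M₀(3b²-L²)/(6L)=121/8 = (11·(36/5)³/(6·12)-11·((36/5)-3)²/2+(121/8)·(36/5))/100000 = 8613/12500000 m
Superposition: y = Σ y_i = 837/12500000 m ≈ 0.000067 m

y(36/5) = 837/12500000 m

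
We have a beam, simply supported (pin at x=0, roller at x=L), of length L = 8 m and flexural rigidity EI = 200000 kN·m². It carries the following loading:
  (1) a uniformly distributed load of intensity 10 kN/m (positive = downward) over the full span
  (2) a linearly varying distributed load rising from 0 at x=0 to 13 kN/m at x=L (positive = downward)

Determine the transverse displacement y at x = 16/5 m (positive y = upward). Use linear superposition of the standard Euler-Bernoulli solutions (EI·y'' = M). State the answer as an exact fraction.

Load 1 — uniform load w=10 kN/m over full span:
  y_1 = -wx(L³-2Lx²+x³)/(24EI) = -10·(16/5)·(8³-2·8·(16/5)²+(16/5)³)/(24·200000) = -992/390625 m
Load 2 — triangular load w₀=13 kN/m (0→w₀ over full span):
  y_2 = -w₀x(7L⁴-10L²x²+3x⁴)/(360LEI) = -13·(16/5)·(7·8⁴-10·8²·(16/5)²+3·(16/5)⁴)/(360·8·200000) = -237328/146484375 m
Superposition: y = Σ y_i = -609328/146484375 m ≈ -0.004160 m

y(16/5) = -609328/146484375 m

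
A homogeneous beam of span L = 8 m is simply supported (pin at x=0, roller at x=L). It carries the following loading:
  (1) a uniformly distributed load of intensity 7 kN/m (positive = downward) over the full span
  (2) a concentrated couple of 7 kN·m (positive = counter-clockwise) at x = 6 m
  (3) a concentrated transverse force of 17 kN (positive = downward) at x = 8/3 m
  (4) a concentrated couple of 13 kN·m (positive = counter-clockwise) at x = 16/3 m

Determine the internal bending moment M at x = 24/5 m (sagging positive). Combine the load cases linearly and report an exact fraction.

M(24/5) = 6292/75 kN·m

Load 1 — uniform load w=7 kN/m over full span:
  M_1 = wx(L-x)/2 = 7·(24/5)·(8-(24/5))/2 = 1344/25 kN·m
Load 2 — applied couple M₀=7 kN·m at a=6 m (b=L-a=2):
  M_2 = M₀x/L  [x≤a] = 7·(24/5)/8 = 21/5 kN·m
Load 3 — point force P=17 kN at a=8/3 m (b=L-a=16/3):
  M_3 = Pa(L-x)/L  [x>a] = 17·(8/3)·(8-(24/5))/8 = 272/15 kN·m
Load 4 — applied couple M₀=13 kN·m at a=16/3 m (b=L-a=8/3):
  M_4 = M₀x/L  [x≤a] = 13·(24/5)/8 = 39/5 kN·m
Superposition: M = Σ M_i = 6292/75 kN·m ≈ 83.893333 kN·m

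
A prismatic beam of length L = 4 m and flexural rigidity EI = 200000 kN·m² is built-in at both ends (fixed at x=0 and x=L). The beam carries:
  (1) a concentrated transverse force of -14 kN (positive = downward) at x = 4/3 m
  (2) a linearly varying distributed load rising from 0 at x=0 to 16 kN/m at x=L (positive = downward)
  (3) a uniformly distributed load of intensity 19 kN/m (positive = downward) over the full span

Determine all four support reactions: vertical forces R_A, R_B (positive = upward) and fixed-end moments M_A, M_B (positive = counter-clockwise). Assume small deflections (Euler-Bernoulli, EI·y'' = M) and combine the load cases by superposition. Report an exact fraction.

R_A = 5026/135 kN, M_A = 3452/135 kN·m, R_B = 7664/135 kN, M_B = -4588/135 kN·m

Load 1 — point force P=-14 kN at a=4/3 m (b=L-a=8/3):
  R_A = Pb²(3a+b)/L³ = (-14)·(8/3)²·(3·(4/3)+(8/3))/4³ = -280/27 kN
  M_A = Pab²/L² = (-14)·(4/3)·(8/3)²/4² = -224/27 kN·m
  R_B = Pa²(a+3b)/L³ = (-14)·(4/3)²·((4/3)+3·(8/3))/4³ = -98/27 kN
  M_B = -Pa²b/L² = -(-14)·(4/3)²·(8/3)/4² = 112/27 kN·m
Load 2 — triangular load w₀=16 kN/m (0→w₀ over full span):
  R_A = 3w₀L/20 = 3·16·4/20 = 48/5 kN
  M_A = w₀L²/30 = 16·4²/30 = 128/15 kN·m
  R_B = 7w₀L/20 = 7·16·4/20 = 112/5 kN
  M_B = -w₀L²/20 = -16·4²/20 = -64/5 kN·m
Load 3 — uniform load w=19 kN/m over full span:
  R_A = wL/2 = 19·4/2 = 38 kN
  M_A = wL²/12 = 19·4²/12 = 76/3 kN·m
  R_B = wL/2 = 19·4/2 = 38 kN
  M_B = -wL²/12 = -19·4²/12 = -76/3 kN·m
Superposition: R_A = 5026/135 kN, M_A = 3452/135 kN·m, R_B = 7664/135 kN, M_B = -4588/135 kN·m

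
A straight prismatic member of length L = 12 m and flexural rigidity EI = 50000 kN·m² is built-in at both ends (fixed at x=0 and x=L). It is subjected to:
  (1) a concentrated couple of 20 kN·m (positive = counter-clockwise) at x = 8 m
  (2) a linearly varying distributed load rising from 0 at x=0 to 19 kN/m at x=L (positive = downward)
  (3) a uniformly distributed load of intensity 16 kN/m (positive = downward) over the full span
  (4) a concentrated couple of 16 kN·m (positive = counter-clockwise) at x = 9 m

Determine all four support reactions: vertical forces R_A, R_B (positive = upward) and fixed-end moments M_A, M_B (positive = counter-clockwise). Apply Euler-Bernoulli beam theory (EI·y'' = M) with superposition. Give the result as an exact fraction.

Load 1 — applied couple M₀=20 kN·m at a=8 m (b=L-a=4):
  R_A = 6M₀ab/L³ = 6·20·8·4/12³ = 20/9 kN
  M_A = M₀b(2a-b)/L² = 20·4·(2·8-4)/12² = 20/3 kN·m
  R_B = -6M₀ab/L³ = -6·20·8·4/12³ = -20/9 kN
  M_B = M₀a(2b-a)/L² = 20·8·(2·4-8)/12² = 0 kN·m
Load 2 — triangular load w₀=19 kN/m (0→w₀ over full span):
  R_A = 3w₀L/20 = 3·19·12/20 = 171/5 kN
  M_A = w₀L²/30 = 19·12²/30 = 456/5 kN·m
  R_B = 7w₀L/20 = 7·19·12/20 = 399/5 kN
  M_B = -w₀L²/20 = -19·12²/20 = -684/5 kN·m
Load 3 — uniform load w=16 kN/m over full span:
  R_A = wL/2 = 16·12/2 = 96 kN
  M_A = wL²/12 = 16·12²/12 = 192 kN·m
  R_B = wL/2 = 16·12/2 = 96 kN
  M_B = -wL²/12 = -16·12²/12 = -192 kN·m
Load 4 — applied couple M₀=16 kN·m at a=9 m (b=L-a=3):
  R_A = 6M₀ab/L³ = 6·16·9·3/12³ = 3/2 kN
  M_A = M₀b(2a-b)/L² = 16·3·(2·9-3)/12² = 5 kN·m
  R_B = -6M₀ab/L³ = -6·16·9·3/12³ = -3/2 kN
  M_B = M₀a(2b-a)/L² = 16·9·(2·3-9)/12² = -3 kN·m
Superposition: R_A = 12053/90 kN, M_A = 4423/15 kN·m, R_B = 15487/90 kN, M_B = -1659/5 kN·m

R_A = 12053/90 kN, M_A = 4423/15 kN·m, R_B = 15487/90 kN, M_B = -1659/5 kN·m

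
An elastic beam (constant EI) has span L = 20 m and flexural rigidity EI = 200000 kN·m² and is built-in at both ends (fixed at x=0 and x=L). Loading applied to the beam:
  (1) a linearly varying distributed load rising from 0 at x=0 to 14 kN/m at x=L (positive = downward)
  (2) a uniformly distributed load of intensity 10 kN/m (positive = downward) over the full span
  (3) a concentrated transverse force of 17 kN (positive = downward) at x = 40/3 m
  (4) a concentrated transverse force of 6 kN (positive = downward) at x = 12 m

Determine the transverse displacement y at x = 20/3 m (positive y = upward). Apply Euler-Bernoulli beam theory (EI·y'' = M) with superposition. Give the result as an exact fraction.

y(20/3) = -405743/13668750 m

Load 1 — triangular load w₀=14 kN/m (0→w₀ over full span):
  y_1 = -w₀x²(L-x)²(x+2L)/(120LEI) = -14·(20/3)²·(20-(20/3))²·((20/3)+2·20)/(120·20·200000) = -196/18225 m
Load 2 — uniform load w=10 kN/m over full span:
  y_2 = -wx²(L-x)²/(24EI) = -10·(20/3)²·(20-(20/3))²/(24·200000) = -4/243 m
Load 3 — point force P=17 kN at a=40/3 m (b=L-a=20/3):
  y_3 = -Pb²x²(3aL-(3a+b)x)/(6L³EI)  [x≤a] = -17·(20/3)²·(20/3)²·(3·(40/3)·20-(3·(40/3)+(20/3))·(20/3))/(6·20³·200000) = -187/109350 m
Load 4 — point force P=6 kN at a=12 m (b=L-a=8):
  y_4 = -Pb²x²(3aL-(3a+b)x)/(6L³EI)  [x≤a] = -6·8²·(20/3)²·(3·12·20-(3·12+8)·(20/3))/(6·20³·200000) = -64/84375 m
Superposition: y = Σ y_i = -405743/13668750 m ≈ -0.029684 m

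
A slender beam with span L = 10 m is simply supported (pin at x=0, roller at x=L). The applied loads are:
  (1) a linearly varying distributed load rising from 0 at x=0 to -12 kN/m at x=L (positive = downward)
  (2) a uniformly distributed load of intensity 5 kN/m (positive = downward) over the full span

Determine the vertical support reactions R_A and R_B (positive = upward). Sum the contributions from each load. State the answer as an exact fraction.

Load 1 — triangular load w₀=-12 kN/m (0→w₀ over full span):
  R_A = w₀L/6 = (-12)·10/6 = -20 kN
  R_B = w₀L/3 = (-12)·10/3 = -40 kN
Load 2 — uniform load w=5 kN/m over full span:
  R_A = wL/2 = 5·10/2 = 25 kN
  R_B = wL/2 = 5·10/2 = 25 kN
Superposition: R_A = 5 kN, R_B = -15 kN

R_A = 5 kN, R_B = -15 kN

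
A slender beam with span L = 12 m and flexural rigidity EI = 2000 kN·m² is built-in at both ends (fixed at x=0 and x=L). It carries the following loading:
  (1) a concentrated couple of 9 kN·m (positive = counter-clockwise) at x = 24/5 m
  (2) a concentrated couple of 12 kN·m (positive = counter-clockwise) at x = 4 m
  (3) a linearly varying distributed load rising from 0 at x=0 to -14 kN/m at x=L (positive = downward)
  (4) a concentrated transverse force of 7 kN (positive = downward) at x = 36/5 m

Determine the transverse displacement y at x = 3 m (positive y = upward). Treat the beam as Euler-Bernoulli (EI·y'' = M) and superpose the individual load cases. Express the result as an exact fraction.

Load 1 — applied couple M₀=9 kN·m at a=24/5 m (b=L-a=36/5):
  y_1 = (R_Ax³/6 - M_Ax²/2)/EI  [x≤a] with R_A=27/25, M_A=27/25 = ((27/25)·3³/6 - (27/25)·3²/2)/2000 = 0 m
Load 2 — applied couple M₀=12 kN·m at a=4 m (b=L-a=8):
  y_2 = (R_Ax³/6 - M_Ax²/2)/EI  [x≤a] with R_A=4/3, M_A=0 = ((4/3)·3³/6 - 0·3²/2)/2000 = 3/1000 m
Load 3 — triangular load w₀=-14 kN/m (0→w₀ over full span):
  y_3 = -w₀x²(L-x)²(x+2L)/(120LEI) = -(-14)·3²·(12-3)²·(3+2·12)/(120·12·2000) = 15309/160000 m
Load 4 — point force P=7 kN at a=36/5 m (b=L-a=24/5):
  y_4 = -Pb²x²(3aL-(3a+b)x)/(6L³EI)  [x≤a] = -7·(24/5)²·3²·(3·(36/5)·12-(3·(36/5)+(24/5))·3)/(6·12³·2000) = -63/5000 m
Superposition: y = Σ y_i = 13773/160000 m ≈ 0.086081 m

y(3) = 13773/160000 m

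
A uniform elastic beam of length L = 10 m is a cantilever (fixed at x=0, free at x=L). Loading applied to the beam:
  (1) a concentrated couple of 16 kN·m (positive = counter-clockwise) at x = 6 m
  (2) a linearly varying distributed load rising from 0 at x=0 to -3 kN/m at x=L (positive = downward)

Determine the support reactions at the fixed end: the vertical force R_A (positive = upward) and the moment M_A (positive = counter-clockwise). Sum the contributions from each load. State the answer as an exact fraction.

Load 1 — applied couple M₀=16 kN·m at a=6 m (b=L-a=4):
  R_A = 0 kN
  M_A = -M₀ = -16 kN·m
Load 2 — triangular load w₀=-3 kN/m (0→w₀ over full span):
  R_A = w₀L/2 = (-3)·10/2 = -15 kN
  M_A = w₀L²/3 = (-3)·10²/3 = -100 kN·m
Superposition: R_A = -15 kN, M_A = -116 kN·m

R_A = -15 kN, M_A = -116 kN·m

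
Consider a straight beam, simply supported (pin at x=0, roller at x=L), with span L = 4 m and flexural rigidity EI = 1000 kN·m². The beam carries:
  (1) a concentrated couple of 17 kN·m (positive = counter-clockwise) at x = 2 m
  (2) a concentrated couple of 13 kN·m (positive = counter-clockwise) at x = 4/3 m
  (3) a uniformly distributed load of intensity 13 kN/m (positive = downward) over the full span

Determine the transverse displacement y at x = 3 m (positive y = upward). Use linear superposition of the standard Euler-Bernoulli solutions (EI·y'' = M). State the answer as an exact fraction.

Load 1 — applied couple M₀=17 kN·m at a=2 m (b=L-a=2):
  y_1 = (M₀x³/(6L)-M₀(x-a)²/2+C₁x)/EI  [x>a] with C₁=M₀(3b²-L²)/(6L)=-17/6 = (17·3³/(6·4)-17·(3-2)²/2+(-17/6)·3)/1000 = 17/8000 m
Load 2 — applied couple M₀=13 kN·m at a=4/3 m (b=L-a=8/3):
  y_2 = (M₀x³/(6L)-M₀(x-a)²/2+C₁x)/EI  [x>a] with C₁=M₀(3b²-L²)/(6L)=26/9 = (13·3³/(6·4)-13·(3-(4/3))²/2+(26/9)·3)/1000 = 377/72000 m
Load 3 — uniform load w=13 kN/m over full span:
  y_3 = -wx(L³-2Lx²+x³)/(24EI) = -13·3·(4³-2·4·3²+3³)/(24·1000) = -247/8000 m
Superposition: y = Σ y_i = -1693/72000 m ≈ -0.023514 m

y(3) = -1693/72000 m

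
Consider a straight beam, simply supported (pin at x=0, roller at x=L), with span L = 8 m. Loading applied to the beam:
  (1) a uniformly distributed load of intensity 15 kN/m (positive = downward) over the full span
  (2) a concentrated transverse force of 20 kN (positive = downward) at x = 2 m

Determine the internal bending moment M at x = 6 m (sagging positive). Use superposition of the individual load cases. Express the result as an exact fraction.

M(6) = 100 kN·m

Load 1 — uniform load w=15 kN/m over full span:
  M_1 = wx(L-x)/2 = 15·6·(8-6)/2 = 90 kN·m
Load 2 — point force P=20 kN at a=2 m (b=L-a=6):
  M_2 = Pa(L-x)/L  [x>a] = 20·2·(8-6)/8 = 10 kN·m
Superposition: M = Σ M_i = 100 kN·m ≈ 100.000000 kN·m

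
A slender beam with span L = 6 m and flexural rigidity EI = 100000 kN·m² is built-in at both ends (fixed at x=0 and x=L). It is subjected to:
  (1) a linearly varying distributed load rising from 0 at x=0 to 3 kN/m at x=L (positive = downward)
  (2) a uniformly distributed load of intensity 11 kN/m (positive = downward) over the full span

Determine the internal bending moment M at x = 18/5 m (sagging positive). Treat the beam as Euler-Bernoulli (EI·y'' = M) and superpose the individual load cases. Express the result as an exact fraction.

M(18/5) = 2094/125 kN·m

Load 1 — triangular load w₀=3 kN/m (0→w₀ over full span):
  M_1 = 3w₀Lx/20 - w₀L²/30 - w₀x³/(6L) = 3·3·6·(18/5)/20 - 3·6²/30 - 3·(18/5)³/(6·6) = 279/125 kN·m
Load 2 — uniform load w=11 kN/m over full span:
  M_2 = wLx/2 - wL²/12 - wx²/2 = 11·6·(18/5)/2 - 11·6²/12 - 11·(18/5)²/2 = 363/25 kN·m
Superposition: M = Σ M_i = 2094/125 kN·m ≈ 16.752000 kN·m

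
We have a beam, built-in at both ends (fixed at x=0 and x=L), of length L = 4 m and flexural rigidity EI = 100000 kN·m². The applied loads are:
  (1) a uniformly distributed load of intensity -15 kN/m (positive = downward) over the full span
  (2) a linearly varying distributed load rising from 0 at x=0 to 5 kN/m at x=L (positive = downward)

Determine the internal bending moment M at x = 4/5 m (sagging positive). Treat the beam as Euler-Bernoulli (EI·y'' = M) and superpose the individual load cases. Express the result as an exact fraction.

M(4/5) = 32/75 kN·m

Load 1 — uniform load w=-15 kN/m over full span:
  M_1 = wLx/2 - wL²/12 - wx²/2 = (-15)·4·(4/5)/2 - (-15)·4²/12 - (-15)·(4/5)²/2 = 4/5 kN·m
Load 2 — triangular load w₀=5 kN/m (0→w₀ over full span):
  M_2 = 3w₀Lx/20 - w₀L²/30 - w₀x³/(6L) = 3·5·4·(4/5)/20 - 5·4²/30 - 5·(4/5)³/(6·4) = -28/75 kN·m
Superposition: M = Σ M_i = 32/75 kN·m ≈ 0.426667 kN·m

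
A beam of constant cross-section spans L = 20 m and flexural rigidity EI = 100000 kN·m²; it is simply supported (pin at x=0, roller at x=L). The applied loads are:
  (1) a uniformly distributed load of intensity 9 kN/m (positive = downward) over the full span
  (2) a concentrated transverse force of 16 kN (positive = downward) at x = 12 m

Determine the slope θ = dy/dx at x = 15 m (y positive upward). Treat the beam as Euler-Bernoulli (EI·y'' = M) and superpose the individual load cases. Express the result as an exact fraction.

Load 1 — uniform load w=9 kN/m over full span:
  θ_1 = -w(L³-6Lx²+4x³)/(24EI) = -9·(20³-6·20·15²+4·15³)/(24·100000) = 33/1600 rad
Load 2 — point force P=16 kN at a=12 m (b=L-a=8):
  θ_2 = -Pa(2L²-6Lx+3x²+a²)/(6LEI)  [x>a] = -16·12·(2·20²-6·20·15+3·15²+12²)/(6·20·100000) = 181/62500 rad
Superposition: θ = Σ θ_i = 23521/1000000 rad ≈ 0.023521 rad

θ(15) = 23521/1000000 rad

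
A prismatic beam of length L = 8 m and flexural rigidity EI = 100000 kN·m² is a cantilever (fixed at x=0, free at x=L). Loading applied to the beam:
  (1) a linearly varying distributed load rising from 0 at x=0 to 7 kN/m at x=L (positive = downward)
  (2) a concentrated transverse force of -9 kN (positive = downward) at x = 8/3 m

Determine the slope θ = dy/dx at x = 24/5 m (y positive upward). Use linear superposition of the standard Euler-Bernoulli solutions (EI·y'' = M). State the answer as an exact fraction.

θ(24/5) = -7453/1953125 rad

Load 1 — triangular load w₀=7 kN/m (0→w₀ over full span):
  θ_1 = (w₀Lx²/4-w₀L²x/3-w₀x⁴/(24L))/EI = (7·8·(24/5)²/4-7·8²·(24/5)/3-7·(24/5)⁴/(24·8))/100000 = -8078/1953125 rad
Load 2 — point force P=-9 kN at a=8/3 m (b=L-a=16/3):
  θ_2 = -Pa²/(2EI)  [x>a] = -(-9)·(8/3)²/(2·100000) = 1/3125 rad
Superposition: θ = Σ θ_i = -7453/1953125 rad ≈ -0.003816 rad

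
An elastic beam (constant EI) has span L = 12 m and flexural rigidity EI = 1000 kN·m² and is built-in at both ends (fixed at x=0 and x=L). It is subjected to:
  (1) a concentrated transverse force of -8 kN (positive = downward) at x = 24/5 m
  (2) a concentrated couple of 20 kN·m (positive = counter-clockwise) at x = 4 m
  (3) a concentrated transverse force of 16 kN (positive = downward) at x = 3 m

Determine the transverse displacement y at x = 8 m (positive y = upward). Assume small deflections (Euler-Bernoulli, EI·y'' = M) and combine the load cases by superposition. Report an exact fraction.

y(8) = 11807/421875 m

Load 1 — point force P=-8 kN at a=24/5 m (b=L-a=36/5):
  y_1 = -Pa²(L-x)²(3bL-(3b+a)(L-x))/(6L³EI)  [x>a] = -(-8)·(24/5)²·(12-8)²·(3·(36/5)·12-(3·(36/5)+(24/5))·(12-8))/(6·12³·1000) = 2048/46875 m
Load 2 — applied couple M₀=20 kN·m at a=4 m (b=L-a=8):
  y_2 = (R_Ax³/6 - M_Ax²/2 - M₀(x-a)²/2)/EI  [x>a] with R_A=20/9, M_A=0 = ((20/9)·8³/6 - 0·8²/2 - 20·(8-4)²/2)/1000 = 4/135 m
Load 3 — point force P=16 kN at a=3 m (b=L-a=9):
  y_3 = -Pa²(L-x)²(3bL-(3b+a)(L-x))/(6L³EI)  [x>a] = -16·3²·(12-8)²·(3·9·12-(3·9+3)·(12-8))/(6·12³·1000) = -17/375 m
Superposition: y = Σ y_i = 11807/421875 m ≈ 0.027987 m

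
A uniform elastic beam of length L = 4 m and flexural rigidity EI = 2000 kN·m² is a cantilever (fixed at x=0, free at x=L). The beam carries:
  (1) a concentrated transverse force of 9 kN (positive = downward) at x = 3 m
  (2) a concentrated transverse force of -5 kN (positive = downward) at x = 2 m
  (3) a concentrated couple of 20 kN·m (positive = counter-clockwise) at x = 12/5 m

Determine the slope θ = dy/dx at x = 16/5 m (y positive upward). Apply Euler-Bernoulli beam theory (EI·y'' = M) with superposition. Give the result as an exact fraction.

θ(16/5) = 7/800 rad

Load 1 — point force P=9 kN at a=3 m (b=L-a=1):
  θ_1 = -Pa²/(2EI)  [x>a] = -9·3²/(2·2000) = -81/4000 rad
Load 2 — point force P=-5 kN at a=2 m (b=L-a=2):
  θ_2 = -Pa²/(2EI)  [x>a] = -(-5)·2²/(2·2000) = 1/200 rad
Load 3 — applied couple M₀=20 kN·m at a=12/5 m (b=L-a=8/5):
  θ_3 = M₀a/EI  [x>a] = 20·(12/5)/2000 = 3/125 rad
Superposition: θ = Σ θ_i = 7/800 rad ≈ 0.008750 rad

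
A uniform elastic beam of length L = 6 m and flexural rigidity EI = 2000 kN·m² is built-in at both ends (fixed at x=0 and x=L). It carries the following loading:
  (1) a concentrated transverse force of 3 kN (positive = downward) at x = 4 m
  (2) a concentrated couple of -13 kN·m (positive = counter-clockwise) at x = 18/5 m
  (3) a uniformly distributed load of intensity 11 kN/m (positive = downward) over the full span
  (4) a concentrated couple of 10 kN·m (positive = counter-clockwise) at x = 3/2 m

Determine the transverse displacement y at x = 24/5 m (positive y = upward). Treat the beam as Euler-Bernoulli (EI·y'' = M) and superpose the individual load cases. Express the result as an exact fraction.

y(24/5) = -187513/25000000 m

Load 1 — point force P=3 kN at a=4 m (b=L-a=2):
  y_1 = -Pa²(L-x)²(3bL-(3b+a)(L-x))/(6L³EI)  [x>a] = -3·4²·(6-(24/5))²·(3·2·6-(3·2+4)·(6-(24/5)))/(6·6³·2000) = -2/3125 m
Load 2 — applied couple M₀=-13 kN·m at a=18/5 m (b=L-a=12/5):
  y_2 = (R_Ax³/6 - M_Ax²/2 - M₀(x-a)²/2)/EI  [x>a] with R_A=-78/25, M_A=-104/25 = ((-78/25)·(24/5)³/6 - (-104/25)·(24/5)²/2 - (-13)·((24/5)-(18/5))²/2)/2000 = -351/3125000 m
Load 3 — uniform load w=11 kN/m over full span:
  y_3 = -wx²(L-x)²/(24EI) = -11·(24/5)²·(6-(24/5))²/(24·2000) = -594/78125 m
Load 4 — applied couple M₀=10 kN·m at a=3/2 m (b=L-a=9/2):
  y_4 = (R_Ax³/6 - M_Ax²/2 - M₀(x-a)²/2)/EI  [x>a] with R_A=15/8, M_A=-15/8 = ((15/8)·(24/5)³/6 - (-15/8)·(24/5)²/2 - 10·((24/5)-(3/2))²/2)/2000 = 171/200000 m
Superposition: y = Σ y_i = -187513/25000000 m ≈ -0.007501 m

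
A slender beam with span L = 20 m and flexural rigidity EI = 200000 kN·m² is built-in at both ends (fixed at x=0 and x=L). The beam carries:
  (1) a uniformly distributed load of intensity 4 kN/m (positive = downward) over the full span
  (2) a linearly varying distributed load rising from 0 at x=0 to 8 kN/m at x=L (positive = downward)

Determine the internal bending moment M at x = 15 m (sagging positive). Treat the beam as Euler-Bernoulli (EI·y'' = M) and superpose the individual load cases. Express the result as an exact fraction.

M(15) = 45 kN·m

Load 1 — uniform load w=4 kN/m over full span:
  M_1 = wLx/2 - wL²/12 - wx²/2 = 4·20·15/2 - 4·20²/12 - 4·15²/2 = 50/3 kN·m
Load 2 — triangular load w₀=8 kN/m (0→w₀ over full span):
  M_2 = 3w₀Lx/20 - w₀L²/30 - w₀x³/(6L) = 3·8·20·15/20 - 8·20²/30 - 8·15³/(6·20) = 85/3 kN·m
Superposition: M = Σ M_i = 45 kN·m ≈ 45.000000 kN·m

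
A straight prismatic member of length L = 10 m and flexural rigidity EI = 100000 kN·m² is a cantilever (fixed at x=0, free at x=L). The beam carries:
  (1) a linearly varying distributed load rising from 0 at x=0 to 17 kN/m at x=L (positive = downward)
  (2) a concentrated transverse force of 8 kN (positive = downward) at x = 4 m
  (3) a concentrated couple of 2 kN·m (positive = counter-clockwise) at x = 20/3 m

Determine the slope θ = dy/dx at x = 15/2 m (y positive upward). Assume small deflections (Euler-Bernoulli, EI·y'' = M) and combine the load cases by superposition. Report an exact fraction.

Load 1 — triangular load w₀=17 kN/m (0→w₀ over full span):
  θ_1 = (w₀Lx²/4-w₀L²x/3-w₀x⁴/(24L))/EI = (17·10·(15/2)²/4-17·10²·(15/2)/3-17·(15/2)⁴/(24·10))/100000 = -4267/204800 rad
Load 2 — point force P=8 kN at a=4 m (b=L-a=6):
  θ_2 = -Pa²/(2EI)  [x>a] = -8·4²/(2·100000) = -2/3125 rad
Load 3 — applied couple M₀=2 kN·m at a=20/3 m (b=L-a=10/3):
  θ_3 = M₀a/EI  [x>a] = 2·(20/3)/100000 = 1/7500 rad
Superposition: θ = Σ θ_i = -1639037/76800000 rad ≈ -0.021342 rad

θ(15/2) = -1639037/76800000 rad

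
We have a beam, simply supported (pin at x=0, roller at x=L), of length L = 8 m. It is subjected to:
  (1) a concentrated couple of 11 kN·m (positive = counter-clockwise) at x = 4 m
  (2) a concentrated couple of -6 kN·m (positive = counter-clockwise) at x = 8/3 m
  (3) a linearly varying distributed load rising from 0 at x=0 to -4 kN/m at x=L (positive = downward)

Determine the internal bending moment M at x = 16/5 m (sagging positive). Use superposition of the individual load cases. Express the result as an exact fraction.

Load 1 — applied couple M₀=11 kN·m at a=4 m (b=L-a=4):
  M_1 = M₀x/L  [x≤a] = 11·(16/5)/8 = 22/5 kN·m
Load 2 — applied couple M₀=-6 kN·m at a=8/3 m (b=L-a=16/3):
  M_2 = M₀x/L - M₀  [x>a] = (-6)·(16/5)/8 - (-6) = 18/5 kN·m
Load 3 — triangular load w₀=-4 kN/m (0→w₀ over full span):
  M_3 = w₀Lx/6 - w₀x³/(6L) = (-4)·8·(16/5)/6 - (-4)·(16/5)³/(6·8) = -1792/125 kN·m
Superposition: M = Σ M_i = -792/125 kN·m ≈ -6.336000 kN·m

M(16/5) = -792/125 kN·m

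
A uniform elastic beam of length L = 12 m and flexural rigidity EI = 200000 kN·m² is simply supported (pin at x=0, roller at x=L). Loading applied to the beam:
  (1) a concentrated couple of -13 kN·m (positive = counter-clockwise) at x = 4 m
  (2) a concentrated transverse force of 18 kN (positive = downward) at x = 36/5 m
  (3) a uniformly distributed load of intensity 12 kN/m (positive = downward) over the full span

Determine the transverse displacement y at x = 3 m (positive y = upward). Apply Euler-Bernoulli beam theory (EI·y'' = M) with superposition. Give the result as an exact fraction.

y(3) = -2742431/200000000 m

Load 1 — applied couple M₀=-13 kN·m at a=4 m (b=L-a=8):
  y_1 = (M₀x³/(6L)+C₁x)/EI  [x≤a] with C₁=M₀(3b²-L²)/(6L)=-26/3 = ((-13)·3³/(6·12)+(-26/3)·3)/200000 = -247/1600000 m
Load 2 — point force P=18 kN at a=36/5 m (b=L-a=24/5):
  y_2 = -Pbx(L²-b²-x²)/(6LEI)  [x≤a] = -18·(24/5)·3·(12²-(24/5)²-3²)/(6·12·200000) = -25191/12500000 m
Load 3 — uniform load w=12 kN/m over full span:
  y_3 = -wx(L³-2Lx²+x³)/(24EI) = -12·3·(12³-2·12·3²+3³)/(24·200000) = -4617/400000 m
Superposition: y = Σ y_i = -2742431/200000000 m ≈ -0.013712 m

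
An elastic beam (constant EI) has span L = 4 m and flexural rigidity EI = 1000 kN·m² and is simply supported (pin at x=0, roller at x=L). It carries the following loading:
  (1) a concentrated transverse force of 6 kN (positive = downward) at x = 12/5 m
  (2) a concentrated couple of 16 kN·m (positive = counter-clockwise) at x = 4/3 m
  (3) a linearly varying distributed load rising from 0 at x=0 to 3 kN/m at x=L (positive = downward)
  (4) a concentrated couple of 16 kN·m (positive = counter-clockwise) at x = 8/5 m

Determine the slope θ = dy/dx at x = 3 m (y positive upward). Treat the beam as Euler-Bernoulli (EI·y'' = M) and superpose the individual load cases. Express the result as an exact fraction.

Load 1 — point force P=6 kN at a=12/5 m (b=L-a=8/5):
  θ_1 = -Pa(2L²-6Lx+3x²+a²)/(6LEI)  [x>a] = -6·(12/5)·(2·4²-6·4·3+3·3²+(12/5)²)/(6·4·1000) = 543/125000 rad
Load 2 — applied couple M₀=16 kN·m at a=4/3 m (b=L-a=8/3):
  θ_2 = (M₀x²/(2L)-M₀(x-a)+C₁)/EI  [x>a] with C₁=M₀(3b²-L²)/(6L)=32/9 = (16·3²/(2·4)-16·(3-(4/3))+(32/9))/1000 = -23/4500 rad
Load 3 — triangular load w₀=3 kN/m (0→w₀ over full span):
  θ_3 = -w₀(7L⁴-30L²x²+15x⁴)/(360LEI) = -3·(7·4⁴-30·4²·3²+15·3⁴)/(360·4·1000) = 1313/480000 rad
Load 4 — applied couple M₀=16 kN·m at a=8/5 m (b=L-a=12/5):
  θ_4 = (M₀x²/(2L)-M₀(x-a)+C₁)/EI  [x>a] with C₁=M₀(3b²-L²)/(6L)=64/75 = (16·3²/(2·4)-16·(3-(8/5))+(64/75))/1000 = -133/37500 rad
Superposition: θ = Σ θ_i = -56821/36000000 rad ≈ -0.001578 rad

θ(3) = -56821/36000000 rad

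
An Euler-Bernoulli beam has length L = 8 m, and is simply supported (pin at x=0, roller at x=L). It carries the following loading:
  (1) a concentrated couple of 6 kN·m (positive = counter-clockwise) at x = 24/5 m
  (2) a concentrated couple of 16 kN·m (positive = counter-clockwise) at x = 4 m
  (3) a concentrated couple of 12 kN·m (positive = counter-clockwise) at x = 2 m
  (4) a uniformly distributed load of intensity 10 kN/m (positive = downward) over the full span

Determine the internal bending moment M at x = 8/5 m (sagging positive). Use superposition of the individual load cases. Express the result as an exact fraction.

Load 1 — applied couple M₀=6 kN·m at a=24/5 m (b=L-a=16/5):
  M_1 = M₀x/L  [x≤a] = 6·(8/5)/8 = 6/5 kN·m
Load 2 — applied couple M₀=16 kN·m at a=4 m (b=L-a=4):
  M_2 = M₀x/L  [x≤a] = 16·(8/5)/8 = 16/5 kN·m
Load 3 — applied couple M₀=12 kN·m at a=2 m (b=L-a=6):
  M_3 = M₀x/L  [x≤a] = 12·(8/5)/8 = 12/5 kN·m
Load 4 — uniform load w=10 kN/m over full span:
  M_4 = wx(L-x)/2 = 10·(8/5)·(8-(8/5))/2 = 256/5 kN·m
Superposition: M = Σ M_i = 58 kN·m ≈ 58.000000 kN·m

M(8/5) = 58 kN·m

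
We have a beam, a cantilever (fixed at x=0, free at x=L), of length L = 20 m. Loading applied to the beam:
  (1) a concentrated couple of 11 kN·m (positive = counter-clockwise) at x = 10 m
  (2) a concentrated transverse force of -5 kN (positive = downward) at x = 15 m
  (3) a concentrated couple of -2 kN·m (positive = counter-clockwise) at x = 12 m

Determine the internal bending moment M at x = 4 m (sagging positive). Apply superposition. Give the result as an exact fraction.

M(4) = 64 kN·m

Load 1 — applied couple M₀=11 kN·m at a=10 m (b=L-a=10):
  M_1 = M₀  [x≤a] = 11 = 11 kN·m
Load 2 — point force P=-5 kN at a=15 m (b=L-a=5):
  M_2 = -P(a-x)  [x≤a] = -(-5)·(15-4) = 55 kN·m
Load 3 — applied couple M₀=-2 kN·m at a=12 m (b=L-a=8):
  M_3 = M₀  [x≤a] = (-2) = -2 kN·m
Superposition: M = Σ M_i = 64 kN·m ≈ 64.000000 kN·m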